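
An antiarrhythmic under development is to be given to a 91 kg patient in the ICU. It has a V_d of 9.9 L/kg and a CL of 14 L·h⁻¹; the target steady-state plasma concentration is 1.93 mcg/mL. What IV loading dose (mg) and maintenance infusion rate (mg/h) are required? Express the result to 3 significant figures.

Vd = 9.9 L/kg × 91 kg = 900.9 L
Loading: fill Vd to C_target → 900.9 L × 1.93 mg/L = 1739 mg
Maintenance: replace elimination → rate = CL × Css = 14.00 × 1.93 = 27.02 mg/h

(a) 1740 mg; (b) 27.0 mg/h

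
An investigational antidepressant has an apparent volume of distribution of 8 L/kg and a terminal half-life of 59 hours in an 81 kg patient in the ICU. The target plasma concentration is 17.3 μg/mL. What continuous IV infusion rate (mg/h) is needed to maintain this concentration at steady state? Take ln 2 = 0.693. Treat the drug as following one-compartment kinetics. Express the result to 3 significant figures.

Vd = 8 L/kg × 81 kg = 648.0 L
CL = ln 2 · Vd / t½ = 0.693 × 648.0 / 59 = 7.611 L/h
Infusion rate = CL × Css = 7.611 × 17.3 = 131.7 mg/h

132 mg/h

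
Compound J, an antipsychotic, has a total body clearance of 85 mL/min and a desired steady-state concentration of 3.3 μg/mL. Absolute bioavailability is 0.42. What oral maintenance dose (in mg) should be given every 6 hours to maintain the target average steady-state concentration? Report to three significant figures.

CL = 85 mL/min × 60/1000 = 5.100 L/h
D = CL × Css × τ / F = 5.100 × 3.3 × 6 / 0.42 = 240.4 mg

240 mg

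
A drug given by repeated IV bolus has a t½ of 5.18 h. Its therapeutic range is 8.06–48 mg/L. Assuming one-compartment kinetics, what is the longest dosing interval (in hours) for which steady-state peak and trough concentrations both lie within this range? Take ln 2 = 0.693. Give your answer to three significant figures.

k = 0.693 / t½ = 0.693 / 5.18 = 0.1338 h⁻¹
Between IV bolus doses, concentration decays as C = C₀·e^(−kτ), so C_peak/C_trough = e^(kτ).
τ_max = ln(C_peak/C_trough) / k = ln(48/8.06) / 0.1338 = 1.784 / 0.1338 = 13.33 h

13.3 h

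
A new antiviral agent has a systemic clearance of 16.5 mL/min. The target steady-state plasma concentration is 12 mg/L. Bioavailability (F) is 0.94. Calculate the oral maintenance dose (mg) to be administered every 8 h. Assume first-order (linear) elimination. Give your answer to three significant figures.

101 mg

CL = 16.5 mL/min × 60/1000 = 0.9900 L/h
D = CL × Css × τ / F = 0.9900 × 12 × 8 / 0.94 = 101.1 mg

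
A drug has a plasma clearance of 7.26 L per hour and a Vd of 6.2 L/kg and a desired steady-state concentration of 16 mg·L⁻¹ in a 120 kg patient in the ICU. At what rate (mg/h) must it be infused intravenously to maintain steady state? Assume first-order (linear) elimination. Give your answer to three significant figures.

Rate = CL × Css = 7.260 × 16 = 116.2 mg/h

116 mg/h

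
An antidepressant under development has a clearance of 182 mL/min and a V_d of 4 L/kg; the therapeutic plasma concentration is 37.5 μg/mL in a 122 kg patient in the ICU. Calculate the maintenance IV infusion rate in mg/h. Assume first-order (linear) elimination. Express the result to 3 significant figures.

CL = 182 mL/min × 60/1000 = 10.92 L/h
Rate = CL × Css = 10.92 × 37.5 = 409.5 mg/h

410 mg/h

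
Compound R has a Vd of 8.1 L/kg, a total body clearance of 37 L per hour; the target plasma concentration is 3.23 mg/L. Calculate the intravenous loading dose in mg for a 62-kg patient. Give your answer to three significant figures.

1620 mg

Vd = 8.1 L/kg × 62 kg = 502.2 L
The loading dose fills Vd to the target concentration.
LD = Vd × C = 502.2 × 3.230 = 1622 mg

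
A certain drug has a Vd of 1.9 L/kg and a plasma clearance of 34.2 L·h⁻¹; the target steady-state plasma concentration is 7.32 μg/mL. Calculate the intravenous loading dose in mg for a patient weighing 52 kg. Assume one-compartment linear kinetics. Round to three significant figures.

Vd(total) = 52 kg × 1.9 L/kg = 98.80 L
LD = Vd × C = 98.80 × 7.320 = 723.2 mg

723 mg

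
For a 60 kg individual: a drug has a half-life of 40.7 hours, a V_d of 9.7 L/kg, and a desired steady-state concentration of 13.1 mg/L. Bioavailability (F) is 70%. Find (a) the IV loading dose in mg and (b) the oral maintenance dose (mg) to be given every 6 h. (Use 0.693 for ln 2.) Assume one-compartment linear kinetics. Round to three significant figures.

Vd = 9.7 L/kg × 60 kg = 582.0 L
LD = Vd × C = 582.0 × 13.1 = 7624 mg
CL = 0.693 × Vd / t½ = 0.693 × 582.0 / 40.7 = 9.910 L/h
D = CL × Css × τ / F = 9.910 × 13.1 × 6 / 0.7 = 1113 mg

(a) 7620 mg; (b) 1110 mg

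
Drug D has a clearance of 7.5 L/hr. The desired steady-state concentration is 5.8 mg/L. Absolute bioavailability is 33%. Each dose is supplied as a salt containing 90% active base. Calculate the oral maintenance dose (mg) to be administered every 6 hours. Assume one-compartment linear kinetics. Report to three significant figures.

D = CL × Css × τ / F / S = 7.500 × 5.8 × 6 / 0.33 / 0.9 = 878.8 mg

879 mg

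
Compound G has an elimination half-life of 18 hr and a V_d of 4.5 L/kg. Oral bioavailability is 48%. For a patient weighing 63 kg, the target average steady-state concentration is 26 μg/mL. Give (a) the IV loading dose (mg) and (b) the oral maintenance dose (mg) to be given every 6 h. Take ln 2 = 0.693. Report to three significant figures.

Total Vd = 4.5 × 63 = 283.5 L
LD = Vd × C = 283.5 × 26 = 7371 mg
CL = 0.693 × Vd / t½ = 0.693 × 283.5 / 18 = 10.91 L/h
D = CL × Css × τ / F = 10.91 × 26 × 6 / 0.48 = 3546 mg

(a) 7370 mg; (b) 3550 mg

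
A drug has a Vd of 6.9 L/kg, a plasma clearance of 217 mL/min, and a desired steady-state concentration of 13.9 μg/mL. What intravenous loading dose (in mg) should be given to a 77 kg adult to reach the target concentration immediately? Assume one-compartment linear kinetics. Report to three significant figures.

7390 mg

Vd(total) = 77 kg × 6.9 L/kg = 531.3 L
LD = Vd × C = 531.3 × 13.90 = 7385 mg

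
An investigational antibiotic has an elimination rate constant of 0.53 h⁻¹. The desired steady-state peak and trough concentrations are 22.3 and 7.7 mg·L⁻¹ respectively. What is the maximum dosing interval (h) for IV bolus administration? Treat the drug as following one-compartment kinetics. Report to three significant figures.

Between IV bolus doses, concentration decays as C = C₀·e^(−kτ), so C_peak/C_trough = e^(kτ).
τ_max = ln(C_peak/C_trough) / k = ln(22.3/7.7) / 0.5300 = 1.063 / 0.5300 = 2.006 h

2.01 h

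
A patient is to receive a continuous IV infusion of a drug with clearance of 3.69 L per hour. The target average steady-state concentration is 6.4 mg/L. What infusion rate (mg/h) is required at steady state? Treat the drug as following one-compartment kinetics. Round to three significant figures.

Infusion rate = CL · Css = 3.690 L/h × 6.4 mg/L = 23.62 mg/h

23.6 mg/h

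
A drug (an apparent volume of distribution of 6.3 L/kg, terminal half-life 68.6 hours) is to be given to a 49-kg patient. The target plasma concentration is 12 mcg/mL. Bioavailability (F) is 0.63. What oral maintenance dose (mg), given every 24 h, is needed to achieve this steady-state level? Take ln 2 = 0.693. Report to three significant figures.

Vd(total) = 49 kg × 6.3 L/kg = 308.7 L
CL = ln 2 · Vd / t½ = 0.693 × 308.7 / 68.6 = 3.119 L/h
D = CL × Css × τ / F = 3.119 × 12 × 24 / 0.63 = 1426 mg

1430 mg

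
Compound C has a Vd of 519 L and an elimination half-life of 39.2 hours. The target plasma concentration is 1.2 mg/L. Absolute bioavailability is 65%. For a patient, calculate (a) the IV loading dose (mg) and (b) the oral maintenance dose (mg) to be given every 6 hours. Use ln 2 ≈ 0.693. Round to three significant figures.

LD = Vd × C = 519.0 × 1.2 = 622.8 mg
CL = 0.693 × Vd / t½ = 0.693 × 519.0 / 39.2 = 9.175 L/h
D = CL × Css × τ / F = 9.175 × 1.2 × 6 / 0.65 = 101.6 mg

(a) 623 mg; (b) 102 mg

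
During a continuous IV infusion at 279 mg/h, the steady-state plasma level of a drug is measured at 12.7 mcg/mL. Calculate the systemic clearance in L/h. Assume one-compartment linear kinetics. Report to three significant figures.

22.0 L/h

At steady state, infusion rate = CL × Css, so CL = rate / Css.
CL = 279 / 12.7 = 21.97 L/h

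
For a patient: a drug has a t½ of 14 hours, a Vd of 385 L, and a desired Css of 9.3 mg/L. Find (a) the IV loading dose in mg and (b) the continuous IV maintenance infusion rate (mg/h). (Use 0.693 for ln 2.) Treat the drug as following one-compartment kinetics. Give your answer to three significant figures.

(a) 3580 mg; (b) 177 mg/h

LD = Vd × C = 385.0 × 9.3 = 3581 mg
CL = 0.693 × Vd / t½ = 0.693 × 385.0 / 14 = 19.06 L/h
Infusion rate = CL × Css = 19.06 × 9.3 = 177.3 mg/h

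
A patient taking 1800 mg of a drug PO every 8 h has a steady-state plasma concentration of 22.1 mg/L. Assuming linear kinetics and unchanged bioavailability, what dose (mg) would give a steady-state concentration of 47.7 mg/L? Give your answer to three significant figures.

With linear kinetics, Css is proportional to dose rate (D/τ) at fixed clearance.
D₂ = D₁ × (Css,target / Css,current) = 1800 × 47.7/22.1 = 3885 mg

3890 mg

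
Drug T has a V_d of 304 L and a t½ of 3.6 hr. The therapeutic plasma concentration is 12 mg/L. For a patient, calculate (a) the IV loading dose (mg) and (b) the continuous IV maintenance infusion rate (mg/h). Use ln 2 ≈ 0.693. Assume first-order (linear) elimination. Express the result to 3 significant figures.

(a) 3650 mg; (b) 702 mg/h

LD = Vd × C = 304.0 × 12 = 3648 mg
CL = 0.693 × Vd / t½ = 0.693 × 304.0 / 3.6 = 58.52 L/h
Infusion rate = CL × Css = 58.52 × 12 = 702.2 mg/h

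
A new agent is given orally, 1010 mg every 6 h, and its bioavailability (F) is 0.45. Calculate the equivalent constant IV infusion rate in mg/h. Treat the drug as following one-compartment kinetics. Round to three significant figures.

Equivalent systemic input: infusion rate = F·D/τ.
Rate = 0.45 × 1010 / 6 = 75.75 mg/h

75.8 mg/h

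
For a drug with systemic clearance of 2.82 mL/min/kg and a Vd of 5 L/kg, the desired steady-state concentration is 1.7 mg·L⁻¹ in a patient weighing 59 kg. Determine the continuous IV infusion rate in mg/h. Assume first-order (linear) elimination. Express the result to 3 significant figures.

17.0 mg/h

CL = 2.82 mL/min/kg × 59 kg = 166.4 mL/min = 166.4 × 60/1000 = 9.984 L/h
Rate = CL × Css = 9.984 × 1.7 = 16.97 mg/h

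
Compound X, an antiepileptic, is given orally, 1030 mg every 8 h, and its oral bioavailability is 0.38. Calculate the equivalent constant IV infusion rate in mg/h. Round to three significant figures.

48.9 mg/h

Equivalent systemic input: infusion rate = F·D/τ.
Rate = 0.38 × 1030 / 8 = 48.93 mg/h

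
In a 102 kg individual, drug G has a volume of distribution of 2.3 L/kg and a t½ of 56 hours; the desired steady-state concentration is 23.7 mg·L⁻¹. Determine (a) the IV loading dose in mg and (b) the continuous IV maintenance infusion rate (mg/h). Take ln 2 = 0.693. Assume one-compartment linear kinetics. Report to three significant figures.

Vd = 2.3 L/kg × 102 kg = 234.6 L
LD = Vd × C = 234.6 × 23.7 = 5560 mg
CL = 0.693 × Vd / t½ = 0.693 × 234.6 / 56 = 2.903 L/h
Infusion rate = CL × Css = 2.903 × 23.7 = 68.80 mg/h

(a) 5560 mg; (b) 68.8 mg/h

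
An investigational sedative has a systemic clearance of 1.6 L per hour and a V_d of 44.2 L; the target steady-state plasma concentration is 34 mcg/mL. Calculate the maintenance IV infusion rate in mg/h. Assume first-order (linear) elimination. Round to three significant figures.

R₀ = 1.600 × 34 = 54.40 mg/h

54.4 mg/h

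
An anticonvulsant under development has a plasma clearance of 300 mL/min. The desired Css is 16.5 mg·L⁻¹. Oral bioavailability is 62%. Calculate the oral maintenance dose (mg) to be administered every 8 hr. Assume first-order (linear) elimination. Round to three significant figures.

3830 mg

CL = 300 mL/min = 300 × 0.06 = 18.00 L/h
D = CL × Css × τ / F = 18.00 × 16.5 × 8 / 0.62 = 3832 mg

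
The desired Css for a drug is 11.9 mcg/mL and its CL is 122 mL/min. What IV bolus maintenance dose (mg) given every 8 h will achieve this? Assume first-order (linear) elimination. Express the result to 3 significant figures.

CL = 122 mL/min × 60/1000 = 7.320 L/h
At steady state, dose per interval replaces the amount cleared in that interval: D/τ = CL·Css.
D = CL × Css × τ = 7.320 × 11.9 × 8 = 696.9 mg

697 mg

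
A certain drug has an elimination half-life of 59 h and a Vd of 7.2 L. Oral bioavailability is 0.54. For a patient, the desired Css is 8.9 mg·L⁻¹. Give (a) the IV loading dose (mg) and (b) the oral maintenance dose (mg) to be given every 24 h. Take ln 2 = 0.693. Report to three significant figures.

LD = Vd × C = 7.200 × 8.9 = 64.08 mg
CL = 0.693 × Vd / t½ = 0.693 × 7.200 / 59 = 0.08457 L/h
D = CL × Css × τ / F = 0.08457 × 8.9 × 24 / 0.54 = 33.45 mg

(a) 64.1 mg; (b) 33.5 mg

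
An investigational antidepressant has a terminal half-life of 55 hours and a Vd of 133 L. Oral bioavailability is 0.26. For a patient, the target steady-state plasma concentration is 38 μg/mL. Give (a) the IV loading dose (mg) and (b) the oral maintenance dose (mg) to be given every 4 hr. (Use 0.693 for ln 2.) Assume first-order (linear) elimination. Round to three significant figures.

LD = Vd × C = 133.0 × 38 = 5054 mg
CL = 0.693 × Vd / t½ = 0.693 × 133.0 / 55 = 1.676 L/h
D = CL × Css × τ / F = 1.676 × 38 × 4 / 0.26 = 979.8 mg

(a) 5050 mg; (b) 980 mg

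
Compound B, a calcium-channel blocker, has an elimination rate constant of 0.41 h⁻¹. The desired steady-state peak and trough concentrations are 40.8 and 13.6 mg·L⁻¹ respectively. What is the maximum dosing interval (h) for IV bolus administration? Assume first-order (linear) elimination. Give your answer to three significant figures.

Between IV bolus doses, concentration decays as C = C₀·e^(−kτ), so C_peak/C_trough = e^(kτ).
τ_max = ln(C_peak/C_trough) / k = ln(40.8/13.6) / 0.4100 = 1.099 / 0.4100 = 2.680 h

2.68 h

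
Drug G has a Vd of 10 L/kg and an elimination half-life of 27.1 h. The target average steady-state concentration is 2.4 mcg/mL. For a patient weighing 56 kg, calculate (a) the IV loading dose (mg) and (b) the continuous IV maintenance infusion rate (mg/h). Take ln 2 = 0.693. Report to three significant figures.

(a) 1340 mg; (b) 34.4 mg/h

Total Vd = 10 × 56 = 560.0 L
LD = Vd × C = 560.0 × 2.4 = 1344 mg
CL = 0.693 × Vd / t½ = 0.693 × 560.0 / 27.1 = 14.32 L/h
Infusion rate = CL × Css = 14.32 × 2.4 = 34.37 mg/h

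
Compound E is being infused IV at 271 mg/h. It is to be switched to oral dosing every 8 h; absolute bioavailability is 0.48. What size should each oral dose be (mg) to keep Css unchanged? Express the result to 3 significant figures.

4520 mg

To maintain the same Css, the systemic dosing rate must be unchanged: F·D/τ = infusion rate.
D = rate × τ / F = 271 × 8 / 0.48 = 4517 mg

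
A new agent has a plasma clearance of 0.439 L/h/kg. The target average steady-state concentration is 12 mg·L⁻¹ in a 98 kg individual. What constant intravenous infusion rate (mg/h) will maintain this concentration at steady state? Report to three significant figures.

516 mg/h

CL = 0.439 L/h/kg × 98 kg = 43.02 L/h
At steady state, infusion rate equals elimination rate: rate in = CL × Css.
R₀ = 43.02 × 12 = 516.2 mg/h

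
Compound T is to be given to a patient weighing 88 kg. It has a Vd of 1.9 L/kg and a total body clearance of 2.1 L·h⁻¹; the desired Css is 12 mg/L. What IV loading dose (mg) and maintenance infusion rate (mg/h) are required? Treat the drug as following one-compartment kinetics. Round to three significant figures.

(a) 2010 mg; (b) 25.2 mg/h

Vd = 1.9 L/kg × 88 kg = 167.2 L
Loading: fill Vd to C_target → 167.2 L × 12 mg/L = 2006 mg
Infusion rate = 2.100 L/h × 12 mg/L = 25.20 mg/h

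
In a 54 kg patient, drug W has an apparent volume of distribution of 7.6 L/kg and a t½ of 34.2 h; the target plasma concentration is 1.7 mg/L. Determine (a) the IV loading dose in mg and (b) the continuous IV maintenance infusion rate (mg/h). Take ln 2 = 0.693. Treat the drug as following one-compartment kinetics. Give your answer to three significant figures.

Vd = 7.6 L/kg × 54 kg = 410.4 L
LD = Vd × C = 410.4 × 1.7 = 697.7 mg
CL = 0.693 × Vd / t½ = 0.693 × 410.4 / 34.2 = 8.316 L/h
Infusion rate = CL × Css = 8.316 × 1.7 = 14.14 mg/h

(a) 698 mg; (b) 14.1 mg/h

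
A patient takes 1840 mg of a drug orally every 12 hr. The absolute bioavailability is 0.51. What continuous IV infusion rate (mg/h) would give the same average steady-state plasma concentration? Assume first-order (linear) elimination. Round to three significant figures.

Equivalent systemic input: infusion rate = F·D/τ.
Rate = 0.51 × 1840 / 12 = 78.20 mg/h

78.2 mg/h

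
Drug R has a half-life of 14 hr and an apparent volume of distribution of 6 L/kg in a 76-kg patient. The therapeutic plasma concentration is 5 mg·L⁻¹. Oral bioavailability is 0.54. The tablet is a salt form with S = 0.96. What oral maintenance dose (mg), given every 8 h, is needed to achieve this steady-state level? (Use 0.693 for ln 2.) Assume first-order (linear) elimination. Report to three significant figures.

1740 mg

Vd = 6 L/kg × 76 kg = 456.0 L
k = 0.693/14 = 0.04950 h⁻¹, so CL = k·Vd = 0.04950 × 456.0 = 22.57 L/h
D = CL × Css × τ / F / S = 22.57 × 5 × 8 / 0.54 / 0.96 = 1742 mg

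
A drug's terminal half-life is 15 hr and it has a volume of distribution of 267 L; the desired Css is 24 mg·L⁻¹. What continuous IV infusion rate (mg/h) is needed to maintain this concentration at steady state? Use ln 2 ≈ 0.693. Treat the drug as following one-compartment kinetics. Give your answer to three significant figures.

296 mg/h

CL = ln 2 · Vd / t½ = 0.693 × 267.0 / 15 = 12.34 L/h
Infusion rate = CL × Css = 12.34 × 24 = 296.2 mg/h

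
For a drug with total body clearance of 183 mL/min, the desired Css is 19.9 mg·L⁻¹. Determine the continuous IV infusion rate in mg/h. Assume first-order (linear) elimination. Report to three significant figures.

219 mg/h

Convert clearance: 183 mL/min × 60 min/h ÷ 1000 mL/L = 10.98 L/h
Rate = CL × Css = 10.98 × 19.9 = 218.5 mg/h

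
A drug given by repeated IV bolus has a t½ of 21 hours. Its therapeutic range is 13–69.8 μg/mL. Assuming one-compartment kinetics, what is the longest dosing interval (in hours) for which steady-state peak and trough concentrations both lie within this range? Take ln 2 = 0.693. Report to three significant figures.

k = 0.693 / t½ = 0.693 / 21 = 0.03300 h⁻¹
Between IV bolus doses, concentration decays as C = C₀·e^(−kτ), so C_peak/C_trough = e^(kτ).
τ_max = ln(C_peak/C_trough) / k = ln(69.8/13) / 0.03300 = 1.681 / 0.03300 = 50.94 h

50.9 h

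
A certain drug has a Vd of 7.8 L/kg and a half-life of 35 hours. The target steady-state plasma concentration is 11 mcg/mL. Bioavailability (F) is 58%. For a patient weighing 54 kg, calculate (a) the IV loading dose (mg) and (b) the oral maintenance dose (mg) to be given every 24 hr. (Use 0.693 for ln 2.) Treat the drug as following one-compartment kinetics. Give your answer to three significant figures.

Vd(total) = 54 kg × 7.8 L/kg = 421.2 L
LD = Vd × C = 421.2 × 11 = 4633 mg
CL = 0.693 × Vd / t½ = 0.693 × 421.2 / 35 = 8.340 L/h
D = CL × Css × τ / F = 8.340 × 11 × 24 / 0.58 = 3796 mg

(a) 4630 mg; (b) 3800 mg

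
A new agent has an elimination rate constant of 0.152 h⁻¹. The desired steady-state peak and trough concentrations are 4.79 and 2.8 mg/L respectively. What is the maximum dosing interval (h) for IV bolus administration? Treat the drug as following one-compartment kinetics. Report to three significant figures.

Between IV bolus doses, concentration decays as C = C₀·e^(−kτ), so C_peak/C_trough = e^(kτ).
τ_max = ln(C_peak/C_trough) / k = ln(4.79/2.8) / 0.1520 = 0.5369 / 0.1520 = 3.532 h

3.53 h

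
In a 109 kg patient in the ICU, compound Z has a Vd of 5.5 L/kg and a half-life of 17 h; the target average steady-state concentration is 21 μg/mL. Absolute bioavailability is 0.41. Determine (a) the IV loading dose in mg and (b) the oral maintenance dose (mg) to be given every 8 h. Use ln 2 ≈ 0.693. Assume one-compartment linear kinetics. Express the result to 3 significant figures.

(a) 12600 mg; (b) 10000 mg

Vd = 5.5 L/kg × 109 kg = 599.5 L
LD = Vd × C = 599.5 × 21 = 12590 mg
CL = 0.693 × Vd / t½ = 0.693 × 599.5 / 17 = 24.44 L/h
D = CL × Css × τ / F = 24.44 × 21 × 8 / 0.41 = 10010 mg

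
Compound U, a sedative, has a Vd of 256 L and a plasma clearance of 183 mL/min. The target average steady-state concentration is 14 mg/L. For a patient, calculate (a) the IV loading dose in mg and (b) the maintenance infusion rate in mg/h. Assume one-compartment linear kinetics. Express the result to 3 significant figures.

(a) 3580 mg; (b) 154 mg/h

Loading: fill Vd to C_target → 256.0 L × 14 mg/L = 3584 mg
Convert clearance: 183 mL/min × 60 min/h ÷ 1000 mL/L = 10.98 L/h
Infusion rate = 10.98 L/h × 14 mg/L = 153.7 mg/h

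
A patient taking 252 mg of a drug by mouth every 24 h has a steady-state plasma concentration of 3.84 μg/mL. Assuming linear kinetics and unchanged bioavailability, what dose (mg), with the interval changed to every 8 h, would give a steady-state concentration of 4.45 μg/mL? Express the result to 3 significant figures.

97.3 mg

For first-order elimination, Css ∝ F·D/(CL·τ); F and CL are unchanged, so Css ∝ D/τ.
D₂ = D₁ × (Css,target / Css,current) × (τ₂/τ₁) = 252 × (4.45/3.84) × (8/24) = 97.34 mg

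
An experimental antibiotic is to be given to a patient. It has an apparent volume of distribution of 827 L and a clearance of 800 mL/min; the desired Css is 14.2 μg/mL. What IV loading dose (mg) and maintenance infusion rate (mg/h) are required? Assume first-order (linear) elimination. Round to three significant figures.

Loading: fill Vd to C_target → 827.0 L × 14.2 mg/L = 11740 mg
CL = 800 mL/min = 800 × 0.06 = 48.00 L/h
Maintenance infusion rate = CL × Css = 48.00 × 14.2 = 681.6 mg/h

(a) 11700 mg; (b) 682 mg/h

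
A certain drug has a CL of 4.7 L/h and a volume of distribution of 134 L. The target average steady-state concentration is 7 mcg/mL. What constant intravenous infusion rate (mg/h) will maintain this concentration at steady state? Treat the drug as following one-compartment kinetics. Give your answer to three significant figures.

32.9 mg/h

Infusion rate = CL · Css = 4.700 L/h × 7 mg/L = 32.90 mg/h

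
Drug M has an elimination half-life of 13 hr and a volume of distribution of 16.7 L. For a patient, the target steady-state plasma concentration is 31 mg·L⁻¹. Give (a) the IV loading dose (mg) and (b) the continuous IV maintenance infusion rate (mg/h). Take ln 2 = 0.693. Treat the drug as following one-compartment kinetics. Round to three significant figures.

(a) 518 mg; (b) 27.6 mg/h

LD = Vd × C = 16.70 × 31 = 517.7 mg
CL = 0.693 × Vd / t½ = 0.693 × 16.70 / 13 = 0.8902 L/h
Infusion rate = CL × Css = 0.8902 × 31 = 27.60 mg/h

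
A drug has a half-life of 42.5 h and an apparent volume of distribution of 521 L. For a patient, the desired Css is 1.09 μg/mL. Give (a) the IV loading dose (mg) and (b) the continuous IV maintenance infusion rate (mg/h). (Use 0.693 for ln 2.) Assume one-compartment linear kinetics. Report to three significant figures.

LD = Vd × C = 521.0 × 1.09 = 567.9 mg
CL = 0.693 × Vd / t½ = 0.693 × 521.0 / 42.5 = 8.495 L/h
Infusion rate = CL × Css = 8.495 × 1.09 = 9.260 mg/h

(a) 568 mg; (b) 9.26 mg/h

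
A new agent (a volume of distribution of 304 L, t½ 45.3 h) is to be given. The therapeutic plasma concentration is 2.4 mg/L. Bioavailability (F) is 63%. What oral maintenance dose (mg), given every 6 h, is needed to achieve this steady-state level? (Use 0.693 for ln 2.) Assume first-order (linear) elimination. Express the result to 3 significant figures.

k = 0.693/45.3 = 0.01530 h⁻¹, so CL = k·Vd = 0.01530 × 304.0 = 4.651 L/h
D = CL × Css × τ / F = 4.651 × 2.4 × 6 / 0.63 = 106.3 mg

106 mg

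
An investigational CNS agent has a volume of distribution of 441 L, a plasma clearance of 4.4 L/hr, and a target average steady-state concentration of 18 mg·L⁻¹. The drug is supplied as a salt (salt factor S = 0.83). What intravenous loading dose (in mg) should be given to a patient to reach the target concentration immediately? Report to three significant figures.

9560 mg

LD is governed by Vd — clearance does not enter the loading-dose calculation.
LD = Vd × C / S = 441.0 × 18.00 / 0.83 = 9564 mg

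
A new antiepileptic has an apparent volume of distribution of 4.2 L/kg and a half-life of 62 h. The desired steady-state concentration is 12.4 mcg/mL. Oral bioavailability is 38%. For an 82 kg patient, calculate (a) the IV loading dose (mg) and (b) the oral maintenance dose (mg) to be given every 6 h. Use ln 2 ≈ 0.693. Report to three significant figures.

(a) 4270 mg; (b) 754 mg

Vd = 4.2 L/kg × 82 kg = 344.4 L
LD = Vd × C = 344.4 × 12.4 = 4271 mg
CL = 0.693 × Vd / t½ = 0.693 × 344.4 / 62 = 3.850 L/h
D = CL × Css × τ / F = 3.850 × 12.4 × 6 / 0.38 = 753.8 mg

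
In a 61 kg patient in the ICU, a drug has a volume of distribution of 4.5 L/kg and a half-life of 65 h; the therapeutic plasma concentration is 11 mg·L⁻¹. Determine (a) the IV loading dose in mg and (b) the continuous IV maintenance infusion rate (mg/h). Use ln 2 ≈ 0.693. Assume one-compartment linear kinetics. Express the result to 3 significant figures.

Vd = 4.5 L/kg × 61 kg = 274.5 L
LD = Vd × C = 274.5 × 11 = 3020 mg
CL = 0.693 × Vd / t½ = 0.693 × 274.5 / 65 = 2.927 L/h
Infusion rate = CL × Css = 2.927 × 11 = 32.20 mg/h

(a) 3020 mg; (b) 32.2 mg/h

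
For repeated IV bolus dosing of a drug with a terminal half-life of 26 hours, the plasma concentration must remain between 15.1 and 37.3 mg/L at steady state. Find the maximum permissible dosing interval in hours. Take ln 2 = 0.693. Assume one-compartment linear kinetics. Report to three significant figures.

k = 0.693 / t½ = 0.693 / 26 = 0.02665 h⁻¹
Between IV bolus doses, concentration decays as C = C₀·e^(−kτ), so C_peak/C_trough = e^(kτ).
τ_max = ln(C_peak/C_trough) / k = ln(37.3/15.1) / 0.02665 = 0.9043 / 0.02665 = 33.93 h

33.9 h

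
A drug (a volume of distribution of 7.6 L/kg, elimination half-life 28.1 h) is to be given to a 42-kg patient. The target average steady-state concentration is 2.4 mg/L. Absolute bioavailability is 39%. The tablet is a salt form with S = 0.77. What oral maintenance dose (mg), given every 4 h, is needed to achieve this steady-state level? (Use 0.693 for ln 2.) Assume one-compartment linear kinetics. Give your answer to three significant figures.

Vd(total) = 42 kg × 7.6 L/kg = 319.2 L
k = 0.693/28.1 = 0.02466 h⁻¹, so CL = k·Vd = 0.02466 × 319.2 = 7.871 L/h
D = CL × Css × τ / F / S = 7.871 × 2.4 × 4 / 0.39 / 0.77 = 251.6 mg

252 mg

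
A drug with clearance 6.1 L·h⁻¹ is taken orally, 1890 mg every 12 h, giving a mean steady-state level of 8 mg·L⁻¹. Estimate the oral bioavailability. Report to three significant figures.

0.310

F·D/τ = CL·Css at steady state → F = CL·Css·τ / D.
F = 6.1 × 8 × 12 / 1890 = 0.310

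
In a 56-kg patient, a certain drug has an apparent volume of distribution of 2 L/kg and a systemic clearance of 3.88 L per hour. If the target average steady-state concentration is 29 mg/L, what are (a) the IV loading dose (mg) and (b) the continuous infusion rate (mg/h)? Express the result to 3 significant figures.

Vd(total) = 56 kg × 2 L/kg = 112.0 L
Loading: fill Vd to C_target → 112.0 L × 29 mg/L = 3248 mg
Maintenance: replace elimination → rate = CL × Css = 3.880 × 29 = 112.5 mg/h

(a) 3250 mg; (b) 113 mg/h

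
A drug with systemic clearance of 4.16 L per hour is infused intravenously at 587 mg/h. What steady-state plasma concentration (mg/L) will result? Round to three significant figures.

141 mg/L

Css = rate / CL = 587 / 4.160 = 141.1 mg/L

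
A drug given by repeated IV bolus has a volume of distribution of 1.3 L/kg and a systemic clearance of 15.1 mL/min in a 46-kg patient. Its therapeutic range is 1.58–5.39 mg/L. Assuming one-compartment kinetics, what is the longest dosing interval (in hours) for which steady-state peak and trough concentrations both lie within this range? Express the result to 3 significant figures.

Vd = 1.3 L/kg × 46 kg = 59.80 L
CL = 15.1 mL/min × 60/1000 = 0.9060 L/h
k = CL / Vd = 0.9060 / 59.80 = 0.01515 h⁻¹
Between IV bolus doses, concentration decays as C = C₀·e^(−kτ), so C_peak/C_trough = e^(kτ).
τ_max = ln(C_peak/C_trough) / k = ln(5.39/1.58) / 0.01515 = 1.227 / 0.01515 = 80.99 h

81.0 h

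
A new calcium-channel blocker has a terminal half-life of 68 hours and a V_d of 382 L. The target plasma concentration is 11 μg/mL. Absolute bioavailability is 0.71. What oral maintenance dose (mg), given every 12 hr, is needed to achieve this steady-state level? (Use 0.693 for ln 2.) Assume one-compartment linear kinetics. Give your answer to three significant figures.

724 mg

CL = ln 2 · Vd / t½ = 0.693 × 382.0 / 68 = 3.893 L/h
D = CL × Css × τ / F = 3.893 × 11 × 12 / 0.71 = 723.8 mg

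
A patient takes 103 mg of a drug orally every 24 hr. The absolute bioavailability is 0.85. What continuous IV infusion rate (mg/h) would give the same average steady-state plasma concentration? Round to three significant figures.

Equivalent systemic input: infusion rate = F·D/τ.
Rate = 0.85 × 103 / 24 = 3.648 mg/h

3.65 mg/h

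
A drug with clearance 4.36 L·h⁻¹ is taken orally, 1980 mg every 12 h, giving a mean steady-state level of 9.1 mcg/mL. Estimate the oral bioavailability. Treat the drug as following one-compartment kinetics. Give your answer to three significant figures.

0.240

F·D/τ = CL·Css at steady state → F = CL·Css·τ / D.
F = 4.36 × 9.1 × 12 / 1980 = 0.240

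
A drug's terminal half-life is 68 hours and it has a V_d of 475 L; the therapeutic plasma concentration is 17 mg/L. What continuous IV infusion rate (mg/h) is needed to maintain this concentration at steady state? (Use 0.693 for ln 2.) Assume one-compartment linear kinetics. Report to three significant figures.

82.3 mg/h

k = 0.693/68 = 0.01019 h⁻¹, so CL = k·Vd = 0.01019 × 475.0 = 4.840 L/h
Infusion rate = CL × Css = 4.840 × 17 = 82.28 mg/h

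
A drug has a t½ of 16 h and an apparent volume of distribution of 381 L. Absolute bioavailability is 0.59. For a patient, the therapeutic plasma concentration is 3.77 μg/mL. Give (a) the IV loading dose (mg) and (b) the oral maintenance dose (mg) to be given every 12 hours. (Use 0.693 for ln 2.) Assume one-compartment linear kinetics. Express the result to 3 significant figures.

LD = Vd × C = 381.0 × 3.77 = 1436 mg
CL = 0.693 × Vd / t½ = 0.693 × 381.0 / 16 = 16.50 L/h
D = CL × Css × τ / F = 16.50 × 3.77 × 12 / 0.59 = 1265 mg

(a) 1440 mg; (b) 1270 mg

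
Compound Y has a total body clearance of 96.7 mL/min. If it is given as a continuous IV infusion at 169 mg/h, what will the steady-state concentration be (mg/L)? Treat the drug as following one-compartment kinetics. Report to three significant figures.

29.1 mg/L

CL = 96.7 mL/min = 96.7 × 0.06 = 5.802 L/h
Css = rate / CL = 169 / 5.802 = 29.13 mg/L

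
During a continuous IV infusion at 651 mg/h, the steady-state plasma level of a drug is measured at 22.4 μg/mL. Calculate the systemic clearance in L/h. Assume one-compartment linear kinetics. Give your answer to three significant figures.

At steady state, infusion rate = CL × Css, so CL = rate / Css.
CL = 651 / 22.4 = 29.06 L/h

29.1 L/h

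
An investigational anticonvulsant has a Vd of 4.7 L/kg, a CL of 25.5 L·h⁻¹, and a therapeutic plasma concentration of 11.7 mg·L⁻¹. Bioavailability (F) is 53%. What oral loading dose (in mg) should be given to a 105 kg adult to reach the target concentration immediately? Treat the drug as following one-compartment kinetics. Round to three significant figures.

Total Vd = 4.7 × 105 = 493.5 L
Loading dose depends on Vd (not clearance): it fills the distribution volume.
LD = Vd × C / F = 493.5 × 11.70 / 0.53 = 10890 mg

10900 mg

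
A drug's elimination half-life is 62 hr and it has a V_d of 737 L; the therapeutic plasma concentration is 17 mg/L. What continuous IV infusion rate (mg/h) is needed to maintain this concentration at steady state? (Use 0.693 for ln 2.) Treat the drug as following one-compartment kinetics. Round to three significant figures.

140 mg/h

k = 0.693/62 = 0.01118 h⁻¹, so CL = k·Vd = 0.01118 × 737.0 = 8.240 L/h
Infusion rate = CL × Css = 8.240 × 17 = 140.1 mg/h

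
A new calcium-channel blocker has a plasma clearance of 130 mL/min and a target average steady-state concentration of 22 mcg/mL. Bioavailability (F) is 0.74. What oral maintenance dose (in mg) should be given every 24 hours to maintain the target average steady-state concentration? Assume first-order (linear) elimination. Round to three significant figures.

CL = 130 mL/min × 60/1000 = 7.800 L/h
At steady state, dose per interval replaces the amount cleared in that interval: F·D/τ = CL·Css.
D = CL × Css × τ / F = 7.800 × 22 × 24 / 0.74 = 5565 mg

5570 mg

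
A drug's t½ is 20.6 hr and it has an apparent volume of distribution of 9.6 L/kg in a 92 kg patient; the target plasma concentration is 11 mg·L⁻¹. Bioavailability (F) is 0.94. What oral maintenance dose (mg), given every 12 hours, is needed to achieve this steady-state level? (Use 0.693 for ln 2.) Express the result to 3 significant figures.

Vd = 9.6 L/kg × 92 kg = 883.2 L
CL = 0.693 × Vd / t½ = 0.693 × 883.2 / 20.6 = 29.71 L/h
D = CL × Css × τ / F = 29.71 × 11 × 12 / 0.94 = 4172 mg

4170 mg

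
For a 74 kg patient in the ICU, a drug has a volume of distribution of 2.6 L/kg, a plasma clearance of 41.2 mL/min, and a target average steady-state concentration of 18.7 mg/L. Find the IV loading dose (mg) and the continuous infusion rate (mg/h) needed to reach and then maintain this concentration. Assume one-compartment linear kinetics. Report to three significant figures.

Vd = 2.6 L/kg × 74 kg = 192.4 L
Loading: fill Vd to C_target → 192.4 L × 18.7 mg/L = 3598 mg
CL = 41.2 mL/min = 41.2 × 0.06 = 2.472 L/h
Maintenance infusion rate = CL × Css = 2.472 × 18.7 = 46.23 mg/h

(a) 3600 mg; (b) 46.2 mg/h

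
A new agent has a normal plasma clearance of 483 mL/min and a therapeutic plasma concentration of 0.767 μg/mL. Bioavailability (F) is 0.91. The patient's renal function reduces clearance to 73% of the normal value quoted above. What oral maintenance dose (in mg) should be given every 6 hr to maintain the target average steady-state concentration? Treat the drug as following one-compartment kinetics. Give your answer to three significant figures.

107 mg

CL = 483 mL/min = 483 × 0.06 = 28.98 L/h
Patient clearance = 0.73 × 28.98 = 21.16 L/h
D = CL × Css × τ / F = 21.16 × 0.767 × 6 / 0.91 = 107.0 mg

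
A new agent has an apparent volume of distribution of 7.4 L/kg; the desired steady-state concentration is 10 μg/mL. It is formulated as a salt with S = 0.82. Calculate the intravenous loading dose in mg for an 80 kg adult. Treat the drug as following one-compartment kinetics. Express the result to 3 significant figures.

7220 mg

Vd(total) = 80 kg × 7.4 L/kg = 592.0 L
LD = Vd × C / S = 592.0 × 10.00 / 0.82 = 7220 mg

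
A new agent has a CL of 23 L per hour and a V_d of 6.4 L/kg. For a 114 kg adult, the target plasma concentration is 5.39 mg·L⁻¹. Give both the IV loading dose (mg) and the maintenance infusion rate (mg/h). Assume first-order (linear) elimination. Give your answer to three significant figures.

Total Vd = 6.4 × 114 = 729.6 L
Loading: fill Vd to C_target → 729.6 L × 5.39 mg/L = 3933 mg
Maintenance: replace elimination → rate = CL × Css = 23.00 × 5.39 = 124.0 mg/h

(a) 3930 mg; (b) 124 mg/h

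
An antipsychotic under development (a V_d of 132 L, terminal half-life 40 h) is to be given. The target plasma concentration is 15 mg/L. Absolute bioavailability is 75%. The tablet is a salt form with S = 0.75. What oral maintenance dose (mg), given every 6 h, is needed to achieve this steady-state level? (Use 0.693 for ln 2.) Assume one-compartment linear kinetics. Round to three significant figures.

k = 0.693/40 = 0.01733 h⁻¹, so CL = k·Vd = 0.01733 × 132.0 = 2.288 L/h
D = CL × Css × τ / F / S = 2.288 × 15 × 6 / 0.75 / 0.75 = 366.1 mg

366 mg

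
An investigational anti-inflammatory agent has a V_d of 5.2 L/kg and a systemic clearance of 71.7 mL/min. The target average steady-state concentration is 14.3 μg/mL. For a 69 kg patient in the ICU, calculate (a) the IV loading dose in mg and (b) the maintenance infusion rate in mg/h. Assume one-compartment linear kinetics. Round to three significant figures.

Vd = 5.2 L/kg × 69 kg = 358.8 L
Loading dose = Vd × C = 358.8 × 14.3 = 5131 mg
CL = 71.7 mL/min × 60/1000 = 4.302 L/h
Maintenance: replace elimination → rate = CL × Css = 4.302 × 14.3 = 61.52 mg/h

(a) 5130 mg; (b) 61.5 mg/h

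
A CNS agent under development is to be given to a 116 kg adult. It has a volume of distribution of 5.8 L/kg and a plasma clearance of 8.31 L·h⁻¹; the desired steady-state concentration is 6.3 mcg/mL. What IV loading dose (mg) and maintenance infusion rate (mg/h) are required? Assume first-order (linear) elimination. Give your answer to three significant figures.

Total Vd = 5.8 × 116 = 672.8 L
Loading: fill Vd to C_target → 672.8 L × 6.3 mg/L = 4239 mg
Maintenance infusion rate = CL × Css = 8.310 × 6.3 = 52.35 mg/h

(a) 4240 mg; (b) 52.4 mg/h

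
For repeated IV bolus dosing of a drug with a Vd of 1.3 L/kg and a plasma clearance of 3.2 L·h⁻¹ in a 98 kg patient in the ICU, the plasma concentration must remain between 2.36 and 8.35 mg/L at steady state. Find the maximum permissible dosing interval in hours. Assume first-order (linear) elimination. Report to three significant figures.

Vd(total) = 98 kg × 1.3 L/kg = 127.4 L
k = CL / Vd = 3.200 / 127.4 = 0.02512 h⁻¹
Between IV bolus doses, concentration decays as C = C₀·e^(−kτ), so C_peak/C_trough = e^(kτ).
τ_max = ln(C_peak/C_trough) / k = ln(8.35/2.36) / 0.02512 = 1.264 / 0.02512 = 50.32 h

50.3 h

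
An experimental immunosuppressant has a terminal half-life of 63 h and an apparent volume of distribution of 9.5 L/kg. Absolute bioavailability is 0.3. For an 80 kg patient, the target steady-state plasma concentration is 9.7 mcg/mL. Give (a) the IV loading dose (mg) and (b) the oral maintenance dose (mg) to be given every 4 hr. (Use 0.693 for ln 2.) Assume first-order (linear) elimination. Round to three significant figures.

(a) 7370 mg; (b) 1080 mg

Vd = 9.5 L/kg × 80 kg = 760.0 L
LD = Vd × C = 760.0 × 9.7 = 7372 mg
CL = 0.693 × Vd / t½ = 0.693 × 760.0 / 63 = 8.360 L/h
D = CL × Css × τ / F = 8.360 × 9.7 × 4 / 0.3 = 1081 mg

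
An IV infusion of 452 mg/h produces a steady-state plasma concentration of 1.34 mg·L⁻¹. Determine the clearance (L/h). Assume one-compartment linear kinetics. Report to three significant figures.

At steady state, infusion rate = CL × Css, so CL = rate / Css.
CL = 452 / 1.34 = 337.3 L/h

337 L/h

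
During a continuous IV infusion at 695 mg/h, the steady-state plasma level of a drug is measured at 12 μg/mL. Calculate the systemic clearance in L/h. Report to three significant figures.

At steady state, infusion rate = CL × Css, so CL = rate / Css.
CL = 695 / 12 = 57.92 L/h

57.9 L/h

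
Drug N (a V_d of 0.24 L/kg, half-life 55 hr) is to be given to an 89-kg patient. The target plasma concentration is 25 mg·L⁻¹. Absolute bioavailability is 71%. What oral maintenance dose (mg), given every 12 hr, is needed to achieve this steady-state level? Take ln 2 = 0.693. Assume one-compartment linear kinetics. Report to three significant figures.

Vd = 0.24 L/kg × 89 kg = 21.36 L
k = 0.693/55 = 0.01260 h⁻¹, so CL = k·Vd = 0.01260 × 21.36 = 0.2691 L/h
D = CL × Css × τ / F = 0.2691 × 25 × 12 / 0.71 = 113.7 mg

114 mg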